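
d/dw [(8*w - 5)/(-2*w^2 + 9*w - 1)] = (16*w^2 - 20*w + 37)/(4*w^4 - 36*w^3 + 85*w^2 - 18*w + 1)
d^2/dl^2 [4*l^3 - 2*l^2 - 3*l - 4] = 24*l - 4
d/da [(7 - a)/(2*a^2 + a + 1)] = (-2*a^2 - a + (a - 7)*(4*a + 1) - 1)/(2*a^2 + a + 1)^2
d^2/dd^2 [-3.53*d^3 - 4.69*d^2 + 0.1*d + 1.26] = -21.18*d - 9.38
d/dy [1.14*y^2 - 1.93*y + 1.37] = 2.28*y - 1.93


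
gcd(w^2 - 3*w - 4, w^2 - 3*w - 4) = w^2 - 3*w - 4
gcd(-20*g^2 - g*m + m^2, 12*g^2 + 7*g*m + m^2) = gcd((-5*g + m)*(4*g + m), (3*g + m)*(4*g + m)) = 4*g + m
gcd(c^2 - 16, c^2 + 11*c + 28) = c + 4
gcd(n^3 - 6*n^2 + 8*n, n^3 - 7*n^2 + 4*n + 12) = n - 2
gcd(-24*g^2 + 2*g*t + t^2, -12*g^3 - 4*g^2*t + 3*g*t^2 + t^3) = 1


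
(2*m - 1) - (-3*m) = 5*m - 1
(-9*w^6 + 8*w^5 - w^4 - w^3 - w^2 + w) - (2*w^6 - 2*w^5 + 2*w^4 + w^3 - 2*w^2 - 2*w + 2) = -11*w^6 + 10*w^5 - 3*w^4 - 2*w^3 + w^2 + 3*w - 2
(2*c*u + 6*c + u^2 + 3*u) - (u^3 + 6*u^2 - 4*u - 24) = 2*c*u + 6*c - u^3 - 5*u^2 + 7*u + 24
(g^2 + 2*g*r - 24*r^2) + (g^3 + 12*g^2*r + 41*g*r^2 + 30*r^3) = g^3 + 12*g^2*r + g^2 + 41*g*r^2 + 2*g*r + 30*r^3 - 24*r^2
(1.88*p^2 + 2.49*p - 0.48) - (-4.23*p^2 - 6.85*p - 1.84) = 6.11*p^2 + 9.34*p + 1.36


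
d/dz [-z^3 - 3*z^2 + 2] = 3*z*(-z - 2)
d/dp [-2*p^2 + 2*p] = 2 - 4*p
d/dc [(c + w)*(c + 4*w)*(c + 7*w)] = 3*c^2 + 24*c*w + 39*w^2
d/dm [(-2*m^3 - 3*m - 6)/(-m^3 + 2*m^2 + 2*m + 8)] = 2*(-2*m^4 - 7*m^3 - 30*m^2 + 12*m - 6)/(m^6 - 4*m^5 - 8*m^3 + 36*m^2 + 32*m + 64)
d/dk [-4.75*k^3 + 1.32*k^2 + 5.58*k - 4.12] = -14.25*k^2 + 2.64*k + 5.58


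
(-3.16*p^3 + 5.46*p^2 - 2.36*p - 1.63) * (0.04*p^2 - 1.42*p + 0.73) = -0.1264*p^5 + 4.7056*p^4 - 10.1544*p^3 + 7.2718*p^2 + 0.5918*p - 1.1899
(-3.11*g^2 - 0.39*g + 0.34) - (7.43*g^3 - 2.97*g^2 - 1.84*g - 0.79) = -7.43*g^3 - 0.14*g^2 + 1.45*g + 1.13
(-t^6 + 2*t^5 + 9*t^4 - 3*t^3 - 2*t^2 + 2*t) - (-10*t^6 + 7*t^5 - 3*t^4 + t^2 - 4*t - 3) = 9*t^6 - 5*t^5 + 12*t^4 - 3*t^3 - 3*t^2 + 6*t + 3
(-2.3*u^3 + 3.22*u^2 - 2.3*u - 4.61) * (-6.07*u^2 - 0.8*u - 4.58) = 13.961*u^5 - 17.7054*u^4 + 21.919*u^3 + 15.0751*u^2 + 14.222*u + 21.1138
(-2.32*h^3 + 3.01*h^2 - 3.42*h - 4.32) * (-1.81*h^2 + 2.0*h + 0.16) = 4.1992*h^5 - 10.0881*h^4 + 11.839*h^3 + 1.4608*h^2 - 9.1872*h - 0.6912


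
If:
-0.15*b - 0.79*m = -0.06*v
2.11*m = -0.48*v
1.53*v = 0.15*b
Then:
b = 0.00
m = 0.00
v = 0.00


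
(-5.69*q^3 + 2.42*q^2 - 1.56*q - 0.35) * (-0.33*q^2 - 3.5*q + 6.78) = 1.8777*q^5 + 19.1164*q^4 - 46.5334*q^3 + 21.9831*q^2 - 9.3518*q - 2.373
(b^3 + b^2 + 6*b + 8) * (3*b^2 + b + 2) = 3*b^5 + 4*b^4 + 21*b^3 + 32*b^2 + 20*b + 16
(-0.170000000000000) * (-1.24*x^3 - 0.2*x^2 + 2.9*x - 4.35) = 0.2108*x^3 + 0.034*x^2 - 0.493*x + 0.7395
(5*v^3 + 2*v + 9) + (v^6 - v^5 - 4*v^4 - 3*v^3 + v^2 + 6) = v^6 - v^5 - 4*v^4 + 2*v^3 + v^2 + 2*v + 15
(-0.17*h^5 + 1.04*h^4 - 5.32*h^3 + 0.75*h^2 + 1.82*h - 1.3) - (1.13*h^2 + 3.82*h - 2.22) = -0.17*h^5 + 1.04*h^4 - 5.32*h^3 - 0.38*h^2 - 2.0*h + 0.92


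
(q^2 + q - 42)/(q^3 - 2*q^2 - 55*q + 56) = (q - 6)/(q^2 - 9*q + 8)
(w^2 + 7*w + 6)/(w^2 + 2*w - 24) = (w + 1)/(w - 4)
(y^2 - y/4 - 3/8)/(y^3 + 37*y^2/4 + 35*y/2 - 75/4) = (y + 1/2)/(y^2 + 10*y + 25)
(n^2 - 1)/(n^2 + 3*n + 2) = (n - 1)/(n + 2)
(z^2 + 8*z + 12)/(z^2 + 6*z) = (z + 2)/z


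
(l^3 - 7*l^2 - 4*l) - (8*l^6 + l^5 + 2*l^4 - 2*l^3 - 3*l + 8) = -8*l^6 - l^5 - 2*l^4 + 3*l^3 - 7*l^2 - l - 8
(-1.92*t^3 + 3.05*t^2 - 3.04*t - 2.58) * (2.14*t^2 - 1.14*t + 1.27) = -4.1088*t^5 + 8.7158*t^4 - 12.421*t^3 + 1.8179*t^2 - 0.9196*t - 3.2766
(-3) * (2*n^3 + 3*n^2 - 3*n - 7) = -6*n^3 - 9*n^2 + 9*n + 21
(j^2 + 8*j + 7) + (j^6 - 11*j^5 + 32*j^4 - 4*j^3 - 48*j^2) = j^6 - 11*j^5 + 32*j^4 - 4*j^3 - 47*j^2 + 8*j + 7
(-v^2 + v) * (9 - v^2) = v^4 - v^3 - 9*v^2 + 9*v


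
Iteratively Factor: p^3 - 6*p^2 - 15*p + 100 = (p - 5)*(p^2 - p - 20) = (p - 5)^2*(p + 4)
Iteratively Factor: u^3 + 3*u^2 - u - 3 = (u + 3)*(u^2 - 1) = (u - 1)*(u + 3)*(u + 1)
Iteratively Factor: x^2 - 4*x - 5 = (x - 5)*(x + 1)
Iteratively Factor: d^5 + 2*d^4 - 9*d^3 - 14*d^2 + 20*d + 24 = (d - 2)*(d^4 + 4*d^3 - d^2 - 16*d - 12) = (d - 2)^2*(d^3 + 6*d^2 + 11*d + 6) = (d - 2)^2*(d + 3)*(d^2 + 3*d + 2) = (d - 2)^2*(d + 1)*(d + 3)*(d + 2)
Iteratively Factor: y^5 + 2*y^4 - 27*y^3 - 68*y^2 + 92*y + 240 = (y + 2)*(y^4 - 27*y^2 - 14*y + 120) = (y - 2)*(y + 2)*(y^3 + 2*y^2 - 23*y - 60) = (y - 5)*(y - 2)*(y + 2)*(y^2 + 7*y + 12) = (y - 5)*(y - 2)*(y + 2)*(y + 4)*(y + 3)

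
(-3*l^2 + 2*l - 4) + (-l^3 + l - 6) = -l^3 - 3*l^2 + 3*l - 10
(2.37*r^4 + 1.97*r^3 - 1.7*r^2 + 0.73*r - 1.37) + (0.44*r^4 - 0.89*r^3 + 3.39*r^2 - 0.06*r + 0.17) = 2.81*r^4 + 1.08*r^3 + 1.69*r^2 + 0.67*r - 1.2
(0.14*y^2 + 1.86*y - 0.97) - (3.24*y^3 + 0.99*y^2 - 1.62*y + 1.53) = -3.24*y^3 - 0.85*y^2 + 3.48*y - 2.5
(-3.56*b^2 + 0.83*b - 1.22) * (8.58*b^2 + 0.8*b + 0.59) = -30.5448*b^4 + 4.2734*b^3 - 11.904*b^2 - 0.4863*b - 0.7198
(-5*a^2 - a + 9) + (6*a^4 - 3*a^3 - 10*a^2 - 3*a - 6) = 6*a^4 - 3*a^3 - 15*a^2 - 4*a + 3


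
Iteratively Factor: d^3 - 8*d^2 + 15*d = (d)*(d^2 - 8*d + 15) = d*(d - 3)*(d - 5)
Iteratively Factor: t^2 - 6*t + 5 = (t - 5)*(t - 1)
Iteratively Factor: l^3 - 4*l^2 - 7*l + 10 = (l - 1)*(l^2 - 3*l - 10) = (l - 1)*(l + 2)*(l - 5)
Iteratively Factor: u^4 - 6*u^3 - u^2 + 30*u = (u)*(u^3 - 6*u^2 - u + 30) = u*(u + 2)*(u^2 - 8*u + 15) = u*(u - 5)*(u + 2)*(u - 3)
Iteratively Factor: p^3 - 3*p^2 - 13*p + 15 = (p - 1)*(p^2 - 2*p - 15) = (p - 1)*(p + 3)*(p - 5)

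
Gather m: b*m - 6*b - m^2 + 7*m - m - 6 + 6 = -6*b - m^2 + m*(b + 6)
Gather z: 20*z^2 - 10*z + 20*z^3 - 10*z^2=20*z^3 + 10*z^2 - 10*z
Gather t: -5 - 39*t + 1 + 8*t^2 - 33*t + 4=8*t^2 - 72*t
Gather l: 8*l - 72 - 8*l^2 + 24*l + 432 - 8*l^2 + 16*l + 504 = -16*l^2 + 48*l + 864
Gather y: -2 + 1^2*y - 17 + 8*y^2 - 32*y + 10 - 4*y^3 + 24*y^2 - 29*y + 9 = -4*y^3 + 32*y^2 - 60*y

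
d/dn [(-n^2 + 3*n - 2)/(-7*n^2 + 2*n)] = (19*n^2 - 28*n + 4)/(n^2*(49*n^2 - 28*n + 4))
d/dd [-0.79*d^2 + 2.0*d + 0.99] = 2.0 - 1.58*d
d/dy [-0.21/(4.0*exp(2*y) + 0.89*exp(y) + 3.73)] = (1.68*exp(y) + 0.1869)*exp(y)/(4.0*exp(2*y) + 0.89*exp(y) + 3.73)^2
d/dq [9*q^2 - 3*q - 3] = 18*q - 3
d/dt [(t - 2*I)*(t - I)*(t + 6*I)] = 3*t^2 + 6*I*t + 16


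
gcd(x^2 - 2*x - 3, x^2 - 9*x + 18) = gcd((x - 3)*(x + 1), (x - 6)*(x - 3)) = x - 3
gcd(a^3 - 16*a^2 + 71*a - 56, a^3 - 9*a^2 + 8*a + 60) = 1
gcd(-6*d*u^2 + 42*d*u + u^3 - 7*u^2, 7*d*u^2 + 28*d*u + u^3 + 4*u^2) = u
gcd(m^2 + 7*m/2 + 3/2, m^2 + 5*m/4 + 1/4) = 1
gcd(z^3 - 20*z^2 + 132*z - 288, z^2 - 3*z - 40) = z - 8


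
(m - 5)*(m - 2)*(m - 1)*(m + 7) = m^4 - m^3 - 39*m^2 + 109*m - 70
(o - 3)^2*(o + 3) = o^3 - 3*o^2 - 9*o + 27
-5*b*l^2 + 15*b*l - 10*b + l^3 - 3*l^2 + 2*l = (-5*b + l)*(l - 2)*(l - 1)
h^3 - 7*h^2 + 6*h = h*(h - 6)*(h - 1)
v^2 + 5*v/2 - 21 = (v - 7/2)*(v + 6)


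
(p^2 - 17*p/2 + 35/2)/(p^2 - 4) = (2*p^2 - 17*p + 35)/(2*(p^2 - 4))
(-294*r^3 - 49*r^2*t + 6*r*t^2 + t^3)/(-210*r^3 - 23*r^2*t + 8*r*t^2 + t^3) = (7*r - t)/(5*r - t)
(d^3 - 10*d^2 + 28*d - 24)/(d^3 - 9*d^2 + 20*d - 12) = (d - 2)/(d - 1)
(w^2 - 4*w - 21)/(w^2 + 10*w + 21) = (w - 7)/(w + 7)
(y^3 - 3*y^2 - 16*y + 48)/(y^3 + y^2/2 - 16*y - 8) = 2*(y - 3)/(2*y + 1)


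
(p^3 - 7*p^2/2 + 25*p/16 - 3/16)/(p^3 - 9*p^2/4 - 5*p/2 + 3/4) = (p - 1/4)/(p + 1)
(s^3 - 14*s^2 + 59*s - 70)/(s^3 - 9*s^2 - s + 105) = (s - 2)/(s + 3)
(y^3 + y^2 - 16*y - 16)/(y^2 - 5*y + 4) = (y^2 + 5*y + 4)/(y - 1)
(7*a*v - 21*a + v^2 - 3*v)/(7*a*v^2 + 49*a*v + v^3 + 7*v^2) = (v - 3)/(v*(v + 7))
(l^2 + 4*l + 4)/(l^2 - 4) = (l + 2)/(l - 2)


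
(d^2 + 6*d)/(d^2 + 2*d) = (d + 6)/(d + 2)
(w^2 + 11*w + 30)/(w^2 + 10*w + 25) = (w + 6)/(w + 5)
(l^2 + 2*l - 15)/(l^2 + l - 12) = (l + 5)/(l + 4)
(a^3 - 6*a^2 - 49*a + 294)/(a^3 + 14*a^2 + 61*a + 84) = (a^2 - 13*a + 42)/(a^2 + 7*a + 12)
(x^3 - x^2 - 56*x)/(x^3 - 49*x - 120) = x*(x + 7)/(x^2 + 8*x + 15)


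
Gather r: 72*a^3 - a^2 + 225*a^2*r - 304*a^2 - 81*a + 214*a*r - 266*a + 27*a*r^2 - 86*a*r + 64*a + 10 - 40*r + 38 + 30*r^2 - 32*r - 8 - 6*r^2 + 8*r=72*a^3 - 305*a^2 - 283*a + r^2*(27*a + 24) + r*(225*a^2 + 128*a - 64) + 40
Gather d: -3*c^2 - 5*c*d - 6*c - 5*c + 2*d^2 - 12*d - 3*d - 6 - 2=-3*c^2 - 11*c + 2*d^2 + d*(-5*c - 15) - 8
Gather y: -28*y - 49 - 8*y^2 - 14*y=-8*y^2 - 42*y - 49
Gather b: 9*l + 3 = 9*l + 3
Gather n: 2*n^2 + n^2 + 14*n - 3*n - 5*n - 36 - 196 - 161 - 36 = 3*n^2 + 6*n - 429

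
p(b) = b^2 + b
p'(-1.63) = -2.26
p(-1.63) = 1.03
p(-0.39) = -0.24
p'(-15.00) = -29.00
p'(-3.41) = -5.82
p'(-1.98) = -2.96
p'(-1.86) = -2.72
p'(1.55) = 4.10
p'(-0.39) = 0.22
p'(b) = 2*b + 1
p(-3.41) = 8.22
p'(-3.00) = -5.00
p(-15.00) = 210.00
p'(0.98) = 2.96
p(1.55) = 3.95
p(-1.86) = 1.60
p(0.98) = 1.94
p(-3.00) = 6.00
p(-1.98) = 1.94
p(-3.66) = 9.74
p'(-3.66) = -6.32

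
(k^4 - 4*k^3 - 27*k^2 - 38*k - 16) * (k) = k^5 - 4*k^4 - 27*k^3 - 38*k^2 - 16*k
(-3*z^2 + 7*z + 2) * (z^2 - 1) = -3*z^4 + 7*z^3 + 5*z^2 - 7*z - 2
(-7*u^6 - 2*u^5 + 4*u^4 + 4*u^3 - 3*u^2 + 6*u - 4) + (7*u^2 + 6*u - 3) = -7*u^6 - 2*u^5 + 4*u^4 + 4*u^3 + 4*u^2 + 12*u - 7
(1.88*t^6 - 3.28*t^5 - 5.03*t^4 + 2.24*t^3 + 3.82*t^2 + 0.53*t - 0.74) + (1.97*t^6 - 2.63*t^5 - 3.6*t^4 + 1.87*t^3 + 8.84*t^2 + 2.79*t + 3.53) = 3.85*t^6 - 5.91*t^5 - 8.63*t^4 + 4.11*t^3 + 12.66*t^2 + 3.32*t + 2.79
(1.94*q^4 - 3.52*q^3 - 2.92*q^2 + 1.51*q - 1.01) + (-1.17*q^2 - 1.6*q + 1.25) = 1.94*q^4 - 3.52*q^3 - 4.09*q^2 - 0.0900000000000001*q + 0.24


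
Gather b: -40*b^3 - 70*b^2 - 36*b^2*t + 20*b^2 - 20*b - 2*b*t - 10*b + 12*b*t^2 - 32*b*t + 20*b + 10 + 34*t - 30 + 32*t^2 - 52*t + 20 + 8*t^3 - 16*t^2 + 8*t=-40*b^3 + b^2*(-36*t - 50) + b*(12*t^2 - 34*t - 10) + 8*t^3 + 16*t^2 - 10*t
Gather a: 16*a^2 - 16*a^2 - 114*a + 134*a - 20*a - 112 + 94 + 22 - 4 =0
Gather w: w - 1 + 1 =w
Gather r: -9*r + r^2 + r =r^2 - 8*r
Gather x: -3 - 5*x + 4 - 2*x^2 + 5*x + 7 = 8 - 2*x^2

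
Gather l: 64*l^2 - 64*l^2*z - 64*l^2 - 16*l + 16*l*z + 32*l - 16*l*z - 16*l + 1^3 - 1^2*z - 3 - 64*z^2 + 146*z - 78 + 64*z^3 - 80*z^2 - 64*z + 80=-64*l^2*z + 64*z^3 - 144*z^2 + 81*z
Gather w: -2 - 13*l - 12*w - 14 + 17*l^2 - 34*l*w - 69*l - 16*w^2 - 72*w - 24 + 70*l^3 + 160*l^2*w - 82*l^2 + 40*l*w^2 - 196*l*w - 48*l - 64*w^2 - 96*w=70*l^3 - 65*l^2 - 130*l + w^2*(40*l - 80) + w*(160*l^2 - 230*l - 180) - 40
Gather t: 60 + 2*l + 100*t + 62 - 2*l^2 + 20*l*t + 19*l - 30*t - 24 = -2*l^2 + 21*l + t*(20*l + 70) + 98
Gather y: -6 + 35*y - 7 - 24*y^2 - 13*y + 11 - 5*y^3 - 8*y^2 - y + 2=-5*y^3 - 32*y^2 + 21*y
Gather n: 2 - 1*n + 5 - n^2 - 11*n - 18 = -n^2 - 12*n - 11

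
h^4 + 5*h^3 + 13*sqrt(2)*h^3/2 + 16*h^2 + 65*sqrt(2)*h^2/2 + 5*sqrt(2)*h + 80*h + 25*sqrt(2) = (h + 5)*(h + sqrt(2)/2)*(h + sqrt(2))*(h + 5*sqrt(2))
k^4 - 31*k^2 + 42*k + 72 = (k - 4)*(k - 3)*(k + 1)*(k + 6)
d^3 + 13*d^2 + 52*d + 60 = (d + 2)*(d + 5)*(d + 6)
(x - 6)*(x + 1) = x^2 - 5*x - 6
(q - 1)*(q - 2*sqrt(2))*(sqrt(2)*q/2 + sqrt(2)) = sqrt(2)*q^3/2 - 2*q^2 + sqrt(2)*q^2/2 - 2*q - sqrt(2)*q + 4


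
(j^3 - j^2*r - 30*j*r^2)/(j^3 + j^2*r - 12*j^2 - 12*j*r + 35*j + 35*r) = j*(j^2 - j*r - 30*r^2)/(j^3 + j^2*r - 12*j^2 - 12*j*r + 35*j + 35*r)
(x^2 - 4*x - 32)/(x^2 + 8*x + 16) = (x - 8)/(x + 4)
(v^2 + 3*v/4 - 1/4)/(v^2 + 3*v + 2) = (v - 1/4)/(v + 2)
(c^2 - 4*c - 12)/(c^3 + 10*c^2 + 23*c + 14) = (c - 6)/(c^2 + 8*c + 7)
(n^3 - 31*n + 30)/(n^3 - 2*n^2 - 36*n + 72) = (n^2 - 6*n + 5)/(n^2 - 8*n + 12)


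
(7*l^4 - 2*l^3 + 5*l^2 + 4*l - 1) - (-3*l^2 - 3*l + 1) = 7*l^4 - 2*l^3 + 8*l^2 + 7*l - 2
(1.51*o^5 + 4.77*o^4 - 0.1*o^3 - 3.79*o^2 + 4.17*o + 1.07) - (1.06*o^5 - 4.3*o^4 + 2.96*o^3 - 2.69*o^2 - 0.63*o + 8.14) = 0.45*o^5 + 9.07*o^4 - 3.06*o^3 - 1.1*o^2 + 4.8*o - 7.07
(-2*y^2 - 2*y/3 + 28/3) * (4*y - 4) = -8*y^3 + 16*y^2/3 + 40*y - 112/3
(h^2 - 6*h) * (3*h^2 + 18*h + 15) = 3*h^4 - 93*h^2 - 90*h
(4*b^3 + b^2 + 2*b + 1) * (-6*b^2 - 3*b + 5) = -24*b^5 - 18*b^4 + 5*b^3 - 7*b^2 + 7*b + 5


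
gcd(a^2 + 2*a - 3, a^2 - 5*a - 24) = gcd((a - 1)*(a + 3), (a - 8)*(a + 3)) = a + 3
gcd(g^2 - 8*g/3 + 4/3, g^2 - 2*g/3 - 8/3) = g - 2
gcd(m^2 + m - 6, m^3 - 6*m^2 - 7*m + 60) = m + 3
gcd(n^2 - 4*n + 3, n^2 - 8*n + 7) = n - 1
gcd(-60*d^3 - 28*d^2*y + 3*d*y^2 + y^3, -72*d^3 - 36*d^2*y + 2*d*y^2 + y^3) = 12*d^2 + 8*d*y + y^2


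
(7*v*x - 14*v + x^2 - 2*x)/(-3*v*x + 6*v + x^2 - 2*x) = (7*v + x)/(-3*v + x)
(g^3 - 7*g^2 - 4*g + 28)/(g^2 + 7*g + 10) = (g^2 - 9*g + 14)/(g + 5)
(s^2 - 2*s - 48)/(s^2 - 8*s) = (s + 6)/s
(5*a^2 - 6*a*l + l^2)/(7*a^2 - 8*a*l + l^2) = (5*a - l)/(7*a - l)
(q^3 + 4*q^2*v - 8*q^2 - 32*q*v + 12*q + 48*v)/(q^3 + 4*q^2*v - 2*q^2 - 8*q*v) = (q - 6)/q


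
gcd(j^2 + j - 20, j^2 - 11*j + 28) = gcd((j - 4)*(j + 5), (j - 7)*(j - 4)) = j - 4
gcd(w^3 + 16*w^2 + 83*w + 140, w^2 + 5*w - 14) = w + 7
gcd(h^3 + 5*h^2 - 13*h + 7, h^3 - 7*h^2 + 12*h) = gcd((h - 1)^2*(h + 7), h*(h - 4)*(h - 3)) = 1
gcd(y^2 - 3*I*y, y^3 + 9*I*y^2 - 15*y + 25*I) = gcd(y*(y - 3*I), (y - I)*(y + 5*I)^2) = 1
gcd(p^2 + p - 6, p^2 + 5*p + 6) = p + 3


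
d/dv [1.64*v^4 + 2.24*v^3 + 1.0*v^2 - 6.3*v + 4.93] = 6.56*v^3 + 6.72*v^2 + 2.0*v - 6.3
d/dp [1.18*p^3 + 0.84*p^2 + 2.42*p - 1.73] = 3.54*p^2 + 1.68*p + 2.42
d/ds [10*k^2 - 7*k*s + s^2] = -7*k + 2*s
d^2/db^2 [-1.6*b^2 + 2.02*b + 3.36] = -3.20000000000000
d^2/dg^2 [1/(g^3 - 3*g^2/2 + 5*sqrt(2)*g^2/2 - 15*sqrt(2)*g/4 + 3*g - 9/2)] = 8*(2*(-6*g - 5*sqrt(2) + 3)*(4*g^3 - 6*g^2 + 10*sqrt(2)*g^2 - 15*sqrt(2)*g + 12*g - 18) + (12*g^2 - 12*g + 20*sqrt(2)*g - 15*sqrt(2) + 12)^2)/(4*g^3 - 6*g^2 + 10*sqrt(2)*g^2 - 15*sqrt(2)*g + 12*g - 18)^3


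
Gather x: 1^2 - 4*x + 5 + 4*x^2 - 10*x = 4*x^2 - 14*x + 6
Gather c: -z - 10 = -z - 10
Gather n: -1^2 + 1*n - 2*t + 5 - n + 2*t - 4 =0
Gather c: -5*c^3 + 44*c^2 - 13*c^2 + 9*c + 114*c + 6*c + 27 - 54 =-5*c^3 + 31*c^2 + 129*c - 27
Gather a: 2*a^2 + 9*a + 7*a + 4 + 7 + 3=2*a^2 + 16*a + 14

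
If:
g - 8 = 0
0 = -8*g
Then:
No Solution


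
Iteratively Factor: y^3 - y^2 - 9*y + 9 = (y + 3)*(y^2 - 4*y + 3) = (y - 1)*(y + 3)*(y - 3)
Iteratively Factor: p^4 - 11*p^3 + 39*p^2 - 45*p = (p - 3)*(p^3 - 8*p^2 + 15*p) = p*(p - 3)*(p^2 - 8*p + 15) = p*(p - 3)^2*(p - 5)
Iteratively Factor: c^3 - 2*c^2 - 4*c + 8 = (c + 2)*(c^2 - 4*c + 4) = (c - 2)*(c + 2)*(c - 2)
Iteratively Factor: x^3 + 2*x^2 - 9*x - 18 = (x - 3)*(x^2 + 5*x + 6) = (x - 3)*(x + 3)*(x + 2)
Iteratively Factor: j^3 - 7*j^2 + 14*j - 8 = (j - 4)*(j^2 - 3*j + 2) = (j - 4)*(j - 2)*(j - 1)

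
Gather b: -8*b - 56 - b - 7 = -9*b - 63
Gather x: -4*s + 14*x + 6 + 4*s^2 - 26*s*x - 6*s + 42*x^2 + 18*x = 4*s^2 - 10*s + 42*x^2 + x*(32 - 26*s) + 6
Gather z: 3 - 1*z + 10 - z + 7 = 20 - 2*z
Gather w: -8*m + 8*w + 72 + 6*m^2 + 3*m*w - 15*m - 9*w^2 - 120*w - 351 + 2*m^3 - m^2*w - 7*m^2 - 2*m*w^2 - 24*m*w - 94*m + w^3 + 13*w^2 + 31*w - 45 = 2*m^3 - m^2 - 117*m + w^3 + w^2*(4 - 2*m) + w*(-m^2 - 21*m - 81) - 324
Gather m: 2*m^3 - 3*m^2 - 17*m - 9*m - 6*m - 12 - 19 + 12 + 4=2*m^3 - 3*m^2 - 32*m - 15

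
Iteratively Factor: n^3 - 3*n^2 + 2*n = (n - 2)*(n^2 - n) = n*(n - 2)*(n - 1)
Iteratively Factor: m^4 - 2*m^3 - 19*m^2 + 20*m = (m + 4)*(m^3 - 6*m^2 + 5*m) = m*(m + 4)*(m^2 - 6*m + 5) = m*(m - 5)*(m + 4)*(m - 1)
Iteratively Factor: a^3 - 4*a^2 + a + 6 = (a - 2)*(a^2 - 2*a - 3) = (a - 2)*(a + 1)*(a - 3)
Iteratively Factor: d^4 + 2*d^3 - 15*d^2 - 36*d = (d + 3)*(d^3 - d^2 - 12*d) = (d - 4)*(d + 3)*(d^2 + 3*d) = (d - 4)*(d + 3)^2*(d)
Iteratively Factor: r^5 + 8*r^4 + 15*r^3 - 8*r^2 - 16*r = (r)*(r^4 + 8*r^3 + 15*r^2 - 8*r - 16) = r*(r + 4)*(r^3 + 4*r^2 - r - 4) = r*(r - 1)*(r + 4)*(r^2 + 5*r + 4) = r*(r - 1)*(r + 4)^2*(r + 1)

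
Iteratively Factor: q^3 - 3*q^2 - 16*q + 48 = (q - 3)*(q^2 - 16) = (q - 3)*(q + 4)*(q - 4)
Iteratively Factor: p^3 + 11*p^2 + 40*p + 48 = (p + 4)*(p^2 + 7*p + 12) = (p + 4)^2*(p + 3)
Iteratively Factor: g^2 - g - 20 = (g - 5)*(g + 4)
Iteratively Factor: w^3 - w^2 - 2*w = (w - 2)*(w^2 + w) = w*(w - 2)*(w + 1)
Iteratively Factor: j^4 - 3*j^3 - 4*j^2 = (j - 4)*(j^3 + j^2) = j*(j - 4)*(j^2 + j) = j*(j - 4)*(j + 1)*(j)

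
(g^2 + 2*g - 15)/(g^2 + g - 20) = (g - 3)/(g - 4)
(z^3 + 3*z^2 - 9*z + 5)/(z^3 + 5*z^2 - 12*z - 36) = (z^3 + 3*z^2 - 9*z + 5)/(z^3 + 5*z^2 - 12*z - 36)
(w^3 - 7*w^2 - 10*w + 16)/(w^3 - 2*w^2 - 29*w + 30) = (w^2 - 6*w - 16)/(w^2 - w - 30)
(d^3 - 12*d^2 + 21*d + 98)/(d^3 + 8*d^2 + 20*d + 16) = (d^2 - 14*d + 49)/(d^2 + 6*d + 8)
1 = 1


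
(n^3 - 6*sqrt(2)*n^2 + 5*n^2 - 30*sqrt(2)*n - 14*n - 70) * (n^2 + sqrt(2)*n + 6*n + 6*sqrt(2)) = n^5 - 5*sqrt(2)*n^4 + 11*n^4 - 55*sqrt(2)*n^3 + 4*n^3 - 286*n^2 - 164*sqrt(2)*n^2 - 780*n - 154*sqrt(2)*n - 420*sqrt(2)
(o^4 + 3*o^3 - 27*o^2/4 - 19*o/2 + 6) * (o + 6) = o^5 + 9*o^4 + 45*o^3/4 - 50*o^2 - 51*o + 36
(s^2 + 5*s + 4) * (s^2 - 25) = s^4 + 5*s^3 - 21*s^2 - 125*s - 100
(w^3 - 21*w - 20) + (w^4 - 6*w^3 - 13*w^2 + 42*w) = w^4 - 5*w^3 - 13*w^2 + 21*w - 20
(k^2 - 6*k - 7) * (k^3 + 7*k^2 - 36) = k^5 + k^4 - 49*k^3 - 85*k^2 + 216*k + 252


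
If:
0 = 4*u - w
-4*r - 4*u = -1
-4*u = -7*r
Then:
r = 1/11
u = 7/44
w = 7/11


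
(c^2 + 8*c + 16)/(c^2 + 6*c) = (c^2 + 8*c + 16)/(c*(c + 6))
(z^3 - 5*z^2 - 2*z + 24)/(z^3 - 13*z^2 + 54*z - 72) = (z + 2)/(z - 6)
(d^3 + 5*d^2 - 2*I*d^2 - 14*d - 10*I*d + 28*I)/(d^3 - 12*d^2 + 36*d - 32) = (d^2 + d*(7 - 2*I) - 14*I)/(d^2 - 10*d + 16)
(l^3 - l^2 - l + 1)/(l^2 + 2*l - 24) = (l^3 - l^2 - l + 1)/(l^2 + 2*l - 24)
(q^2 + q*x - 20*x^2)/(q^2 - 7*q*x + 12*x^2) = (-q - 5*x)/(-q + 3*x)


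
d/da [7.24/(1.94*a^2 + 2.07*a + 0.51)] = (-28.0912*a - 14.9868)/(1.94*a^2 + 2.07*a + 0.51)^2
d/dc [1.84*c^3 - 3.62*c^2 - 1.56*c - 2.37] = 5.52*c^2 - 7.24*c - 1.56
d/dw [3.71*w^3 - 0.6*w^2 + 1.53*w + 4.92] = 11.13*w^2 - 1.2*w + 1.53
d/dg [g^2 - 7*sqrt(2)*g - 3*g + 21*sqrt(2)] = 2*g - 7*sqrt(2) - 3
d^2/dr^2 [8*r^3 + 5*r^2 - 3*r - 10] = 48*r + 10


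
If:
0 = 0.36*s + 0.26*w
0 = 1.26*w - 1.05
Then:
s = -0.60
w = 0.83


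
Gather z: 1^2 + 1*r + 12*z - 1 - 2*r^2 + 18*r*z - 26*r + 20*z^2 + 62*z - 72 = -2*r^2 - 25*r + 20*z^2 + z*(18*r + 74) - 72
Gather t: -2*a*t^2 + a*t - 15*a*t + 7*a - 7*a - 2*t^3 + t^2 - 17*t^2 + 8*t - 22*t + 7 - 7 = -2*t^3 + t^2*(-2*a - 16) + t*(-14*a - 14)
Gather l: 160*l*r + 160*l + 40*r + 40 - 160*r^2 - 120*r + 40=l*(160*r + 160) - 160*r^2 - 80*r + 80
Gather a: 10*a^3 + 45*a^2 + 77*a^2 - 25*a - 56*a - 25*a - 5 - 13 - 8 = 10*a^3 + 122*a^2 - 106*a - 26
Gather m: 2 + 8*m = 8*m + 2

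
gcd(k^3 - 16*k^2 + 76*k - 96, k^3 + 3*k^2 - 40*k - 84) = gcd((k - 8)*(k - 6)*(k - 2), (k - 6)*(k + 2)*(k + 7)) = k - 6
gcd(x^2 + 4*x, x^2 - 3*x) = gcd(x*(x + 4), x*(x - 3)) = x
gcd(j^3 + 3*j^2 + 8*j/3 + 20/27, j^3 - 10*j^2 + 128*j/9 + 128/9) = j + 2/3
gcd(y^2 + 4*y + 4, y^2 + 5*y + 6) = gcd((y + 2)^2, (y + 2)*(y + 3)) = y + 2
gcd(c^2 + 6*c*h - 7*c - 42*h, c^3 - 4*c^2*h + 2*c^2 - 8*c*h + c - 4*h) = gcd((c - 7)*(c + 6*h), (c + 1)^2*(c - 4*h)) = 1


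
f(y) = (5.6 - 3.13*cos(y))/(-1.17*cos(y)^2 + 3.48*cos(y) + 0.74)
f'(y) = (5.6 - 3.13*cos(y))*(-2.34*sin(y)*cos(y) + 3.48*sin(y))/(-1.17*cos(y)^2 + 3.48*cos(y) + 0.74)^2 + 3.13*sin(y)/(-1.17*cos(y)^2 + 3.48*cos(y) + 0.74)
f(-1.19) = 2.37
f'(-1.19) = -4.62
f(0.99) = 1.69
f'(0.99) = 2.49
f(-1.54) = 6.51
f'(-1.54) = -29.89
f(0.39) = 0.91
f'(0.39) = 0.56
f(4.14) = -4.90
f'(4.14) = -11.38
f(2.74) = -2.46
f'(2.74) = 1.21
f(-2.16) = -4.72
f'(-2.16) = -10.39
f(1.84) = -23.97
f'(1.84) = 342.09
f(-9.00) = -2.48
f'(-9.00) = -1.31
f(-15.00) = -3.09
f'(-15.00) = -3.31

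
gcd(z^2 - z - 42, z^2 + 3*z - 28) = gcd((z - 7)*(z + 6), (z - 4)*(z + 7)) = 1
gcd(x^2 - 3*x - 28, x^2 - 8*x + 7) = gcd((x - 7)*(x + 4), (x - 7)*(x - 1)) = x - 7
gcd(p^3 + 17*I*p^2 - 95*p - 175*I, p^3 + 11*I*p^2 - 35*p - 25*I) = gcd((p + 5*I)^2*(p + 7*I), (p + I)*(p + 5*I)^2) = p^2 + 10*I*p - 25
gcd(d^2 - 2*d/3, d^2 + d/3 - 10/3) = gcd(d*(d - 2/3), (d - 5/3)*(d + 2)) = 1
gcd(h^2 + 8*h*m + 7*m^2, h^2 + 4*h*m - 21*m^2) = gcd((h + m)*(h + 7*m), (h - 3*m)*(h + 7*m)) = h + 7*m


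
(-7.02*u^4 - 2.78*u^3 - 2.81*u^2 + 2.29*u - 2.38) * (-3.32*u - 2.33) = 23.3064*u^5 + 25.5862*u^4 + 15.8066*u^3 - 1.0555*u^2 + 2.5659*u + 5.5454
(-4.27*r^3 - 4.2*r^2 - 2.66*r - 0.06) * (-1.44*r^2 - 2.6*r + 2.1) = 6.1488*r^5 + 17.15*r^4 + 5.7834*r^3 - 1.8176*r^2 - 5.43*r - 0.126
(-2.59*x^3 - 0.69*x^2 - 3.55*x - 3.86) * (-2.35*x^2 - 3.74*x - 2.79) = 6.0865*x^5 + 11.3081*x^4 + 18.1492*x^3 + 24.2731*x^2 + 24.3409*x + 10.7694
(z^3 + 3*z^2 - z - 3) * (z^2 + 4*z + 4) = z^5 + 7*z^4 + 15*z^3 + 5*z^2 - 16*z - 12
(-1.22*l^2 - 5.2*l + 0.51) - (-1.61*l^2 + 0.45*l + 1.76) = 0.39*l^2 - 5.65*l - 1.25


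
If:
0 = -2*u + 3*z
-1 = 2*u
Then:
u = -1/2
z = -1/3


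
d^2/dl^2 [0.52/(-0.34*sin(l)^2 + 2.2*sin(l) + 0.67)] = (-0.240448*sin(l)^4 + 1.16688*sin(l)^3 - 2.629952*sin(l)^2 - 1.56728*sin(l) + 5.270512)/(-0.34*sin(l)^2 + 2.2*sin(l) + 0.67)^3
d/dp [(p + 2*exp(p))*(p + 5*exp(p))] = 7*p*exp(p) + 2*p + 20*exp(2*p) + 7*exp(p)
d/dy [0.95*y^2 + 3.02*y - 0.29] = 1.9*y + 3.02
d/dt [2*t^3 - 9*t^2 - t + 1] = 6*t^2 - 18*t - 1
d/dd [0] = 0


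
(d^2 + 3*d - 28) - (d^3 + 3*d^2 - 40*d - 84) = -d^3 - 2*d^2 + 43*d + 56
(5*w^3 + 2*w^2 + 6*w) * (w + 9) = 5*w^4 + 47*w^3 + 24*w^2 + 54*w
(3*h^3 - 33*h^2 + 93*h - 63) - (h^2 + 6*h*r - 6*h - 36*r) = 3*h^3 - 34*h^2 - 6*h*r + 99*h + 36*r - 63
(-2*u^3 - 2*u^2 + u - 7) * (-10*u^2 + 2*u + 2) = 20*u^5 + 16*u^4 - 18*u^3 + 68*u^2 - 12*u - 14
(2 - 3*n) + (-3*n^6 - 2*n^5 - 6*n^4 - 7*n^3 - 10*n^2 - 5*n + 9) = -3*n^6 - 2*n^5 - 6*n^4 - 7*n^3 - 10*n^2 - 8*n + 11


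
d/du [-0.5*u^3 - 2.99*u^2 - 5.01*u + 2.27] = -1.5*u^2 - 5.98*u - 5.01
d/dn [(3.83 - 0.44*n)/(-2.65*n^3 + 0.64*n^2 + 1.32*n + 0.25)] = (-2.332*n^3 + 30.7301*n^2 - 4.9024*n - 5.1656)/(7.0225*n^6 - 3.392*n^5 - 6.5864*n^4 + 0.3646*n^3 + 2.0624*n^2 + 0.66*n + 0.0625)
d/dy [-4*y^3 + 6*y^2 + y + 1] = -12*y^2 + 12*y + 1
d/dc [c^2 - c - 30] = 2*c - 1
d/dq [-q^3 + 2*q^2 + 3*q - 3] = -3*q^2 + 4*q + 3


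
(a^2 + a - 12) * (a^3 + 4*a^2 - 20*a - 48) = a^5 + 5*a^4 - 28*a^3 - 116*a^2 + 192*a + 576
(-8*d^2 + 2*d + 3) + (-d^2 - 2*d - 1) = 2 - 9*d^2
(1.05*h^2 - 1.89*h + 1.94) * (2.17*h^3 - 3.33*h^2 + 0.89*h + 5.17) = 2.2785*h^5 - 7.5978*h^4 + 11.438*h^3 - 2.7138*h^2 - 8.0447*h + 10.0298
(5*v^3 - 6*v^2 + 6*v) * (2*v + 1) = 10*v^4 - 7*v^3 + 6*v^2 + 6*v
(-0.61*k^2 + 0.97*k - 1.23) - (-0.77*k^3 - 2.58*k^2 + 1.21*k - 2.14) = 0.77*k^3 + 1.97*k^2 - 0.24*k + 0.91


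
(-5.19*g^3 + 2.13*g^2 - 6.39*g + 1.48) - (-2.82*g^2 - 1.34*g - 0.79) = -5.19*g^3 + 4.95*g^2 - 5.05*g + 2.27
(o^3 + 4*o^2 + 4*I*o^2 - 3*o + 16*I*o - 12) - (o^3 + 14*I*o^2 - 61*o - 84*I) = 4*o^2 - 10*I*o^2 + 58*o + 16*I*o - 12 + 84*I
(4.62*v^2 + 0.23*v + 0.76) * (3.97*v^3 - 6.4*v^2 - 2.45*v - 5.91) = 18.3414*v^5 - 28.6549*v^4 - 9.7738*v^3 - 32.7317*v^2 - 3.2213*v - 4.4916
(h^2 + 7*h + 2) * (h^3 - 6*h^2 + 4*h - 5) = h^5 + h^4 - 36*h^3 + 11*h^2 - 27*h - 10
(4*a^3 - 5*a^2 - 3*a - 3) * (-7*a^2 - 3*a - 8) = -28*a^5 + 23*a^4 + 4*a^3 + 70*a^2 + 33*a + 24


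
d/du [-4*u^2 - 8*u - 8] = -8*u - 8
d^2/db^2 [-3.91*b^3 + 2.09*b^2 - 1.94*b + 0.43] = 4.18 - 23.46*b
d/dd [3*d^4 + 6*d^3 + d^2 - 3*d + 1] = 12*d^3 + 18*d^2 + 2*d - 3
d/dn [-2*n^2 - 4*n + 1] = -4*n - 4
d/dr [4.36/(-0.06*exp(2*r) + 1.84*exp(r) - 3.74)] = (0.5232*exp(r) - 8.0224)*exp(r)/(0.06*exp(2*r) - 1.84*exp(r) + 3.74)^2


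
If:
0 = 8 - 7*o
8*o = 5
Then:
No Solution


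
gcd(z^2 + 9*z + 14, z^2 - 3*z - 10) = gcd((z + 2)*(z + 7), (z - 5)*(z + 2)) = z + 2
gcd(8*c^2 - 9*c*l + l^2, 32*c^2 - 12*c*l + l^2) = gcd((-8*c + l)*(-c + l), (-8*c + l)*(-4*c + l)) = 8*c - l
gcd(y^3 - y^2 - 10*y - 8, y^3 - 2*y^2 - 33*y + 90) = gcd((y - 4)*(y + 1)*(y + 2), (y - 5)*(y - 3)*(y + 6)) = 1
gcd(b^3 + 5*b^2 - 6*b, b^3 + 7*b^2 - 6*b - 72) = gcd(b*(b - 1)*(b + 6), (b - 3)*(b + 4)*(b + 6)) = b + 6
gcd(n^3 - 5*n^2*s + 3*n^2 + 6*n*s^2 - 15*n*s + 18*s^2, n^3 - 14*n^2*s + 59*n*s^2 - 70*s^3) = -n + 2*s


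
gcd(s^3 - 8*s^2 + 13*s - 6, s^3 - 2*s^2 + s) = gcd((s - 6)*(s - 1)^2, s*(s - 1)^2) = s^2 - 2*s + 1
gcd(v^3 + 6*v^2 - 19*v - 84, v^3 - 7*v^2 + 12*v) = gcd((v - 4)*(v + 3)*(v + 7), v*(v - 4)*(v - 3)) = v - 4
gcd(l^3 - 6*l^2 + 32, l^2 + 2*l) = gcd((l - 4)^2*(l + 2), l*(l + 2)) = l + 2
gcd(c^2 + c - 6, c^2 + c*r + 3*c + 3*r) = c + 3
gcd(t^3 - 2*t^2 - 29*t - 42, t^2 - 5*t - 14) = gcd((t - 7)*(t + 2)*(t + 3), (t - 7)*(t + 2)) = t^2 - 5*t - 14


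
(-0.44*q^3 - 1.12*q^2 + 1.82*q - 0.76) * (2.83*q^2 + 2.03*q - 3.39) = -1.2452*q^5 - 4.0628*q^4 + 4.3686*q^3 + 5.3406*q^2 - 7.7126*q + 2.5764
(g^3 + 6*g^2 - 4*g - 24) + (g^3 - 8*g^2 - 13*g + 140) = 2*g^3 - 2*g^2 - 17*g + 116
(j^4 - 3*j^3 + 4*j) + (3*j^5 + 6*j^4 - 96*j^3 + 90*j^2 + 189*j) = 3*j^5 + 7*j^4 - 99*j^3 + 90*j^2 + 193*j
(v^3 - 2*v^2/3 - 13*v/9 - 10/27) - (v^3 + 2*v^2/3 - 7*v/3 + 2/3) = -4*v^2/3 + 8*v/9 - 28/27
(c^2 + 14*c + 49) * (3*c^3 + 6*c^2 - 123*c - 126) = 3*c^5 + 48*c^4 + 108*c^3 - 1554*c^2 - 7791*c - 6174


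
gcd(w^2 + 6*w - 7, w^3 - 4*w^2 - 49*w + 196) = w + 7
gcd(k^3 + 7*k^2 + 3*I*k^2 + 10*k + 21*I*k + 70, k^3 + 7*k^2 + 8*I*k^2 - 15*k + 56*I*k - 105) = k^2 + k*(7 + 5*I) + 35*I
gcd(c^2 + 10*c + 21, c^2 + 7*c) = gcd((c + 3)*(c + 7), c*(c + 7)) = c + 7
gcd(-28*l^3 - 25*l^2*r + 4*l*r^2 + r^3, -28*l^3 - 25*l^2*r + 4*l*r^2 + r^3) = -28*l^3 - 25*l^2*r + 4*l*r^2 + r^3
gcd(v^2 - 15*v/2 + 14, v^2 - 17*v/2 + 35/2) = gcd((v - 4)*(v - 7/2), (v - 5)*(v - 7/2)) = v - 7/2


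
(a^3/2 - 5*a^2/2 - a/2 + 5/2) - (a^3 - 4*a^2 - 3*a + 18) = -a^3/2 + 3*a^2/2 + 5*a/2 - 31/2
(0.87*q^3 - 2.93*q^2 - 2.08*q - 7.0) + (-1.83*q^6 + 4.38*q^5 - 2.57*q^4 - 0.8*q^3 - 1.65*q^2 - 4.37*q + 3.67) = -1.83*q^6 + 4.38*q^5 - 2.57*q^4 + 0.07*q^3 - 4.58*q^2 - 6.45*q - 3.33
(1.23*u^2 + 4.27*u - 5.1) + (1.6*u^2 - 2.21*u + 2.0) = 2.83*u^2 + 2.06*u - 3.1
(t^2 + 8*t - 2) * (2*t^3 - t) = 2*t^5 + 16*t^4 - 5*t^3 - 8*t^2 + 2*t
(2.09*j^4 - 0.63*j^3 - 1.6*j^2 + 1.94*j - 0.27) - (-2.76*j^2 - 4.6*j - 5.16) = 2.09*j^4 - 0.63*j^3 + 1.16*j^2 + 6.54*j + 4.89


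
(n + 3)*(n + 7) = n^2 + 10*n + 21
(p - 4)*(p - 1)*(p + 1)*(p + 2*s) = p^4 + 2*p^3*s - 4*p^3 - 8*p^2*s - p^2 - 2*p*s + 4*p + 8*s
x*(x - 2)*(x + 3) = x^3 + x^2 - 6*x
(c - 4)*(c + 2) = c^2 - 2*c - 8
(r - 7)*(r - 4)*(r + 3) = r^3 - 8*r^2 - 5*r + 84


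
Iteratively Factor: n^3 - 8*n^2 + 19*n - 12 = (n - 3)*(n^2 - 5*n + 4) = (n - 4)*(n - 3)*(n - 1)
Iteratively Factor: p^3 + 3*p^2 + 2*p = (p)*(p^2 + 3*p + 2) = p*(p + 1)*(p + 2)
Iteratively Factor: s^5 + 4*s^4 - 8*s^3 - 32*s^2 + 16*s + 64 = (s + 4)*(s^4 - 8*s^2 + 16) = (s + 2)*(s + 4)*(s^3 - 2*s^2 - 4*s + 8) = (s - 2)*(s + 2)*(s + 4)*(s^2 - 4) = (s - 2)^2*(s + 2)*(s + 4)*(s + 2)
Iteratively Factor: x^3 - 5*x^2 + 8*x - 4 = (x - 2)*(x^2 - 3*x + 2) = (x - 2)^2*(x - 1)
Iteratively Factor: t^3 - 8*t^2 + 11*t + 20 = (t - 4)*(t^2 - 4*t - 5) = (t - 4)*(t + 1)*(t - 5)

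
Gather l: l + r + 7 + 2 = l + r + 9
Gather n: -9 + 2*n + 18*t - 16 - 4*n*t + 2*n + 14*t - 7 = n*(4 - 4*t) + 32*t - 32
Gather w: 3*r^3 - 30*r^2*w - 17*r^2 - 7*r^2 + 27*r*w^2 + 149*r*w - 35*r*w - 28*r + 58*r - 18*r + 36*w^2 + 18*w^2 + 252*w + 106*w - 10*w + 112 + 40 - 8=3*r^3 - 24*r^2 + 12*r + w^2*(27*r + 54) + w*(-30*r^2 + 114*r + 348) + 144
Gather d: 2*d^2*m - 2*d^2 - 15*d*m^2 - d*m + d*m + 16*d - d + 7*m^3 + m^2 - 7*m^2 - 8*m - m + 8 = d^2*(2*m - 2) + d*(15 - 15*m^2) + 7*m^3 - 6*m^2 - 9*m + 8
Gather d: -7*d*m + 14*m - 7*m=-7*d*m + 7*m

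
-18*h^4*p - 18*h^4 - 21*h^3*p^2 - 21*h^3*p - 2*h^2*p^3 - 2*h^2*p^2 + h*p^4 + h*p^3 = (-6*h + p)*(h + p)*(3*h + p)*(h*p + h)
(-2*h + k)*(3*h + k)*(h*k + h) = -6*h^3*k - 6*h^3 + h^2*k^2 + h^2*k + h*k^3 + h*k^2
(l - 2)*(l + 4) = l^2 + 2*l - 8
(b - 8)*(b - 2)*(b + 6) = b^3 - 4*b^2 - 44*b + 96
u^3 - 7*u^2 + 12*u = u*(u - 4)*(u - 3)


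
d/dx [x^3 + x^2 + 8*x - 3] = 3*x^2 + 2*x + 8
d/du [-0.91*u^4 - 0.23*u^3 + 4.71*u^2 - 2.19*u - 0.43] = -3.64*u^3 - 0.69*u^2 + 9.42*u - 2.19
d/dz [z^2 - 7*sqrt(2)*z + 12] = 2*z - 7*sqrt(2)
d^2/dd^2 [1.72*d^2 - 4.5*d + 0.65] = 3.44000000000000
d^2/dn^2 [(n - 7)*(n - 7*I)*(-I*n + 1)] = -6*I*n - 12 + 14*I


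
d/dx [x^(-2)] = -2/x^3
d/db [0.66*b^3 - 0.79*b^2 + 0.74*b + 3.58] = 1.98*b^2 - 1.58*b + 0.74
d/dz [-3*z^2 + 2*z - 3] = 2 - 6*z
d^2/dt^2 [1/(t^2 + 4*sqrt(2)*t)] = 2*(-t*(t + 4*sqrt(2)) + 4*(t + 2*sqrt(2))^2)/(t^3*(t + 4*sqrt(2))^3)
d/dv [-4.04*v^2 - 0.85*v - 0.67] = -8.08*v - 0.85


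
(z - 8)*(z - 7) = z^2 - 15*z + 56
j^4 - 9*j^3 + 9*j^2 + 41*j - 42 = (j - 7)*(j - 3)*(j - 1)*(j + 2)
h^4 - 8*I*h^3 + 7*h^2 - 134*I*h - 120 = (h - 6*I)*(h - 5*I)*(h - I)*(h + 4*I)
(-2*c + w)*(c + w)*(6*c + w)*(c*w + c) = -12*c^4*w - 12*c^4 - 8*c^3*w^2 - 8*c^3*w + 5*c^2*w^3 + 5*c^2*w^2 + c*w^4 + c*w^3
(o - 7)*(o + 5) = o^2 - 2*o - 35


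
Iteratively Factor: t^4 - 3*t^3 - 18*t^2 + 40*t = (t + 4)*(t^3 - 7*t^2 + 10*t) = t*(t + 4)*(t^2 - 7*t + 10) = t*(t - 2)*(t + 4)*(t - 5)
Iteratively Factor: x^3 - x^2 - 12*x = (x + 3)*(x^2 - 4*x) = (x - 4)*(x + 3)*(x)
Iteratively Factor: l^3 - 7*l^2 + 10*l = (l - 2)*(l^2 - 5*l) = (l - 5)*(l - 2)*(l)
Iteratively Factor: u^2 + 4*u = (u)*(u + 4)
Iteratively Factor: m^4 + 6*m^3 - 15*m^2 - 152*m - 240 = (m + 4)*(m^3 + 2*m^2 - 23*m - 60) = (m + 3)*(m + 4)*(m^2 - m - 20) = (m + 3)*(m + 4)^2*(m - 5)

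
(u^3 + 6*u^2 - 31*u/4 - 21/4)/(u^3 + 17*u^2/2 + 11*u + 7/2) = (u - 3/2)/(u + 1)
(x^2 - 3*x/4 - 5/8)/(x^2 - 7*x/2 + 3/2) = (8*x^2 - 6*x - 5)/(4*(2*x^2 - 7*x + 3))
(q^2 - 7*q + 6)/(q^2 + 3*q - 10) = (q^2 - 7*q + 6)/(q^2 + 3*q - 10)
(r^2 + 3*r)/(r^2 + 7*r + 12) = r/(r + 4)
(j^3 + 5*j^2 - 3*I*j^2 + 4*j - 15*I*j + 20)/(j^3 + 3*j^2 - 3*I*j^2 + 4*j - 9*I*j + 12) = (j + 5)/(j + 3)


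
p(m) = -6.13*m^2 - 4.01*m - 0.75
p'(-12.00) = 143.11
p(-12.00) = -835.35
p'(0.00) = -4.01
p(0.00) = -0.75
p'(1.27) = -19.58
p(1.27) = -15.73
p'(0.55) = -10.75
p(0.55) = -4.81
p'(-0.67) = 4.20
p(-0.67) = -0.82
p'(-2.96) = 32.28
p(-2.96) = -42.59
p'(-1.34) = 12.42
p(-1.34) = -6.38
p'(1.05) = -16.88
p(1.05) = -11.72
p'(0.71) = -12.71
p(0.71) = -6.69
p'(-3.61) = 40.25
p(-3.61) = -66.16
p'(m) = -12.26*m - 4.01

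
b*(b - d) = b^2 - b*d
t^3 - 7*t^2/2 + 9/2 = (t - 3)*(t - 3/2)*(t + 1)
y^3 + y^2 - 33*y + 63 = (y - 3)^2*(y + 7)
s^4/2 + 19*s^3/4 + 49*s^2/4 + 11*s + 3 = (s/2 + 1/2)*(s + 1/2)*(s + 2)*(s + 6)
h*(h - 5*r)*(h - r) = h^3 - 6*h^2*r + 5*h*r^2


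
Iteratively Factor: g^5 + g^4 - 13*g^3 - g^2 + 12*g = (g)*(g^4 + g^3 - 13*g^2 - g + 12) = g*(g + 1)*(g^3 - 13*g + 12) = g*(g - 1)*(g + 1)*(g^2 + g - 12) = g*(g - 3)*(g - 1)*(g + 1)*(g + 4)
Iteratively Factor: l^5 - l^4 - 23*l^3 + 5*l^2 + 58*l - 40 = (l + 2)*(l^4 - 3*l^3 - 17*l^2 + 39*l - 20) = (l - 1)*(l + 2)*(l^3 - 2*l^2 - 19*l + 20) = (l - 5)*(l - 1)*(l + 2)*(l^2 + 3*l - 4) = (l - 5)*(l - 1)^2*(l + 2)*(l + 4)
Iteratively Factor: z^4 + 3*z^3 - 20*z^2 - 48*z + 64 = (z - 1)*(z^3 + 4*z^2 - 16*z - 64) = (z - 4)*(z - 1)*(z^2 + 8*z + 16) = (z - 4)*(z - 1)*(z + 4)*(z + 4)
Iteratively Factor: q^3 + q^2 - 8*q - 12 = (q - 3)*(q^2 + 4*q + 4) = (q - 3)*(q + 2)*(q + 2)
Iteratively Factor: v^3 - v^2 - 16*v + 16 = (v + 4)*(v^2 - 5*v + 4) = (v - 1)*(v + 4)*(v - 4)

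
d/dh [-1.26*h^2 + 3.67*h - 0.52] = 3.67 - 2.52*h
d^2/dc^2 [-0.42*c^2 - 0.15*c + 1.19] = -0.840000000000000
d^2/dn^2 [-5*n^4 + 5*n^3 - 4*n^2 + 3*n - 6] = -60*n^2 + 30*n - 8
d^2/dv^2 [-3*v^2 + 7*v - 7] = -6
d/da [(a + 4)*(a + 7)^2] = 3*(a + 5)*(a + 7)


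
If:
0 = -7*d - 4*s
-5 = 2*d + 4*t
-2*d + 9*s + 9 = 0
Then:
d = 36/71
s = -63/71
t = -427/284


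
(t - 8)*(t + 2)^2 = t^3 - 4*t^2 - 28*t - 32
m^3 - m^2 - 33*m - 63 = (m - 7)*(m + 3)^2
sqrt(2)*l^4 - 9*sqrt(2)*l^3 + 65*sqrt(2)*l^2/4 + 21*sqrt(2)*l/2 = l*(l - 6)*(l - 7/2)*(sqrt(2)*l + sqrt(2)/2)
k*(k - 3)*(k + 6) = k^3 + 3*k^2 - 18*k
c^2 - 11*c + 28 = (c - 7)*(c - 4)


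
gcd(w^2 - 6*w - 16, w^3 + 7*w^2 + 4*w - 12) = w + 2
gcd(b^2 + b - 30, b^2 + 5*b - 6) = b + 6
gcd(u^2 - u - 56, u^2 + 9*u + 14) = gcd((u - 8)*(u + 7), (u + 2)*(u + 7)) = u + 7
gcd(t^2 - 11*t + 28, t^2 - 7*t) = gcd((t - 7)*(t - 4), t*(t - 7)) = t - 7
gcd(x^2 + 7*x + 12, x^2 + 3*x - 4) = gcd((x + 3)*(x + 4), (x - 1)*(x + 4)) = x + 4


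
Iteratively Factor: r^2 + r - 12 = (r - 3)*(r + 4)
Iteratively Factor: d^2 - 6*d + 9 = (d - 3)*(d - 3)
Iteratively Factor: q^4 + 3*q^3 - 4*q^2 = (q - 1)*(q^3 + 4*q^2) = q*(q - 1)*(q^2 + 4*q) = q*(q - 1)*(q + 4)*(q)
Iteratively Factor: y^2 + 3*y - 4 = (y - 1)*(y + 4)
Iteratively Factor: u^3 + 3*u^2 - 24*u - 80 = (u + 4)*(u^2 - u - 20) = (u + 4)^2*(u - 5)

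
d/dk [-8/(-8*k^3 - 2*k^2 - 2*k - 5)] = 16*(-12*k^2 - 2*k - 1)/(8*k^3 + 2*k^2 + 2*k + 5)^2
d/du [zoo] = 0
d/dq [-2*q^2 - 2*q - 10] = -4*q - 2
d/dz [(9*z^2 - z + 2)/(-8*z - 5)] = 3*(-24*z^2 - 30*z + 7)/(64*z^2 + 80*z + 25)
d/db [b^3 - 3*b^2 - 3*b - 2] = 3*b^2 - 6*b - 3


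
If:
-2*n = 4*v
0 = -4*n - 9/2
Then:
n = -9/8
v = 9/16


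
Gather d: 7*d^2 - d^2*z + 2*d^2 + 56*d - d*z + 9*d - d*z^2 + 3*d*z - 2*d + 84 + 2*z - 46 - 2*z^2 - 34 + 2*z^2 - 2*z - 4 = d^2*(9 - z) + d*(-z^2 + 2*z + 63)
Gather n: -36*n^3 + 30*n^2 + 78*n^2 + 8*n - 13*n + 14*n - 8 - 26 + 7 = -36*n^3 + 108*n^2 + 9*n - 27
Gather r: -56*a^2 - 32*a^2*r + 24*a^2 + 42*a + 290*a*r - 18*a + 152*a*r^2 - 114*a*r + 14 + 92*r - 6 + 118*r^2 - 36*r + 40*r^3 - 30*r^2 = -32*a^2 + 24*a + 40*r^3 + r^2*(152*a + 88) + r*(-32*a^2 + 176*a + 56) + 8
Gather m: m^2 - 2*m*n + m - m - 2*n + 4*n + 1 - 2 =m^2 - 2*m*n + 2*n - 1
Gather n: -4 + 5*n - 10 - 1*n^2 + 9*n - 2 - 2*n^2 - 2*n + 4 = -3*n^2 + 12*n - 12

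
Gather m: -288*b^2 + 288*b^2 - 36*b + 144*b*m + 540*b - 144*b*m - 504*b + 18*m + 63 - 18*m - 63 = 0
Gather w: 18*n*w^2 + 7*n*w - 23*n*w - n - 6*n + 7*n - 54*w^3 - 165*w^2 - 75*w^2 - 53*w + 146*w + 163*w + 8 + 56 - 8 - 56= -54*w^3 + w^2*(18*n - 240) + w*(256 - 16*n)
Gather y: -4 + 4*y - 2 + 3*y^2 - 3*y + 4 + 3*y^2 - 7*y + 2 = 6*y^2 - 6*y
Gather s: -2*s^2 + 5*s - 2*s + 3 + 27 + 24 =-2*s^2 + 3*s + 54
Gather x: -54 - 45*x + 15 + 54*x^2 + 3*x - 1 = 54*x^2 - 42*x - 40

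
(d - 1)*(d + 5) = d^2 + 4*d - 5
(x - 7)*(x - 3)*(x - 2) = x^3 - 12*x^2 + 41*x - 42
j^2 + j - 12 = (j - 3)*(j + 4)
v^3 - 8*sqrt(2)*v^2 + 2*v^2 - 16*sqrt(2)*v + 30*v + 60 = (v + 2)*(v - 5*sqrt(2))*(v - 3*sqrt(2))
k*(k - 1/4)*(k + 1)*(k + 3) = k^4 + 15*k^3/4 + 2*k^2 - 3*k/4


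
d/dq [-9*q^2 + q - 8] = 1 - 18*q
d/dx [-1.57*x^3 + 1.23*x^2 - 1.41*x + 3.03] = -4.71*x^2 + 2.46*x - 1.41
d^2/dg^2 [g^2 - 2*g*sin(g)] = 2*g*sin(g) - 4*cos(g) + 2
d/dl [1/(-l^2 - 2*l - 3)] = 2*(l + 1)/(l^2 + 2*l + 3)^2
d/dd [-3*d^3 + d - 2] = 1 - 9*d^2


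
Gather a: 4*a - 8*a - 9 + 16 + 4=11 - 4*a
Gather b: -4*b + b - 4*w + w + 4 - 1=-3*b - 3*w + 3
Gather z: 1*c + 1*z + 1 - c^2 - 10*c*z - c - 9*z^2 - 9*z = -c^2 - 9*z^2 + z*(-10*c - 8) + 1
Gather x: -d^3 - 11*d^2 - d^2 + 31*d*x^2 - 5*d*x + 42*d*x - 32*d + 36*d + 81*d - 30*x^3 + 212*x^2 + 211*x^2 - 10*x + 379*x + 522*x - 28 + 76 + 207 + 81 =-d^3 - 12*d^2 + 85*d - 30*x^3 + x^2*(31*d + 423) + x*(37*d + 891) + 336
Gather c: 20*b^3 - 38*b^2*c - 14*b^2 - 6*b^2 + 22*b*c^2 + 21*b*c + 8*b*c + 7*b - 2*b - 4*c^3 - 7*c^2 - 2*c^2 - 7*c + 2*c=20*b^3 - 20*b^2 + 5*b - 4*c^3 + c^2*(22*b - 9) + c*(-38*b^2 + 29*b - 5)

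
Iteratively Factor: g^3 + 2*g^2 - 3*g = (g + 3)*(g^2 - g) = (g - 1)*(g + 3)*(g)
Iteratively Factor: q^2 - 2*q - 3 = (q + 1)*(q - 3)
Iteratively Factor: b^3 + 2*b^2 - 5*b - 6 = (b - 2)*(b^2 + 4*b + 3) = (b - 2)*(b + 3)*(b + 1)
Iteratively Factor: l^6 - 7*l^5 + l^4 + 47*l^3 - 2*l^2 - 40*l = (l + 1)*(l^5 - 8*l^4 + 9*l^3 + 38*l^2 - 40*l) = (l - 5)*(l + 1)*(l^4 - 3*l^3 - 6*l^2 + 8*l) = (l - 5)*(l + 1)*(l + 2)*(l^3 - 5*l^2 + 4*l) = (l - 5)*(l - 1)*(l + 1)*(l + 2)*(l^2 - 4*l) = (l - 5)*(l - 4)*(l - 1)*(l + 1)*(l + 2)*(l)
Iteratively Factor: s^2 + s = (s + 1)*(s)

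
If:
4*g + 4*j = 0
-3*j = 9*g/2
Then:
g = 0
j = 0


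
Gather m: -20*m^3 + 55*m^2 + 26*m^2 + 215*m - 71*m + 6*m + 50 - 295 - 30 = -20*m^3 + 81*m^2 + 150*m - 275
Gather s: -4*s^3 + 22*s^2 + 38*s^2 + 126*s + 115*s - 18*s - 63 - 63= -4*s^3 + 60*s^2 + 223*s - 126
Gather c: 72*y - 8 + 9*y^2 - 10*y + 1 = 9*y^2 + 62*y - 7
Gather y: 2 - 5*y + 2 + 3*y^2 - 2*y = 3*y^2 - 7*y + 4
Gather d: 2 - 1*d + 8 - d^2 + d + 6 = 16 - d^2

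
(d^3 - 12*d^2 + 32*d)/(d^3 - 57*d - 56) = d*(d - 4)/(d^2 + 8*d + 7)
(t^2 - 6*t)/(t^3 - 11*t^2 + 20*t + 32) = t*(t - 6)/(t^3 - 11*t^2 + 20*t + 32)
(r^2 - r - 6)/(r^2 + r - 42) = (r^2 - r - 6)/(r^2 + r - 42)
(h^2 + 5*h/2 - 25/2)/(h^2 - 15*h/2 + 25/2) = (h + 5)/(h - 5)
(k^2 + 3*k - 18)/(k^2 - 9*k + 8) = (k^2 + 3*k - 18)/(k^2 - 9*k + 8)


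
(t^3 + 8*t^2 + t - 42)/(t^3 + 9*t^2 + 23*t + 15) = (t^2 + 5*t - 14)/(t^2 + 6*t + 5)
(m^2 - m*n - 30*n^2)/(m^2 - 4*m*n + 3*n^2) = (m^2 - m*n - 30*n^2)/(m^2 - 4*m*n + 3*n^2)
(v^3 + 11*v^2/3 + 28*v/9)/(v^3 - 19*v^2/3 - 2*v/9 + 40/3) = v*(3*v + 7)/(3*v^2 - 23*v + 30)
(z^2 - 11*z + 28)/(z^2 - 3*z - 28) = (z - 4)/(z + 4)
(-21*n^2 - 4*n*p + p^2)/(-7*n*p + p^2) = (3*n + p)/p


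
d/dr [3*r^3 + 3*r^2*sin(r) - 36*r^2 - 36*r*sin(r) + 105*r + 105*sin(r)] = 3*r^2*cos(r) + 9*r^2 + 6*r*sin(r) - 36*r*cos(r) - 72*r - 36*sin(r) + 105*cos(r) + 105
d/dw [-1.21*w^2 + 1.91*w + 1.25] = 1.91 - 2.42*w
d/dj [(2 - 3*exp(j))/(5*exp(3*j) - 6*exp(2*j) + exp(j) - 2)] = ((3*exp(j) - 2)*(15*exp(2*j) - 12*exp(j) + 1) - 15*exp(3*j) + 18*exp(2*j) - 3*exp(j) + 6)*exp(j)/(5*exp(3*j) - 6*exp(2*j) + exp(j) - 2)^2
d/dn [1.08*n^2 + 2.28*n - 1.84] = 2.16*n + 2.28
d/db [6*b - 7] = 6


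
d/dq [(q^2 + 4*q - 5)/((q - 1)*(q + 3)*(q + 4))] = (-q^2 - 10*q - 23)/(q^4 + 14*q^3 + 73*q^2 + 168*q + 144)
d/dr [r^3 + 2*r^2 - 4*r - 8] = 3*r^2 + 4*r - 4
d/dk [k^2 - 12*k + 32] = 2*k - 12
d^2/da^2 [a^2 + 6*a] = 2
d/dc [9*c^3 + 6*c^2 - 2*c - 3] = 27*c^2 + 12*c - 2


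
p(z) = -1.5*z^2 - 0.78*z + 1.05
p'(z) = -3.0*z - 0.78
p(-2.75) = -8.15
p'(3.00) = -9.78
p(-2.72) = -7.93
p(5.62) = -50.71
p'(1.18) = -4.32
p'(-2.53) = 6.81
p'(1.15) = -4.23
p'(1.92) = -6.54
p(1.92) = -5.98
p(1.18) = -1.96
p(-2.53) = -6.58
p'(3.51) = -11.31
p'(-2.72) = 7.38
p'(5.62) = -17.64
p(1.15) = -1.83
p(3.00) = -14.79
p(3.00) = -14.79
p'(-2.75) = 7.47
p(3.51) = -20.17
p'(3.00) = -9.78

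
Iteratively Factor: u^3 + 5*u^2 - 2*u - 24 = (u + 4)*(u^2 + u - 6) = (u + 3)*(u + 4)*(u - 2)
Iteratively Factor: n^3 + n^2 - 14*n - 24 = (n + 2)*(n^2 - n - 12) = (n + 2)*(n + 3)*(n - 4)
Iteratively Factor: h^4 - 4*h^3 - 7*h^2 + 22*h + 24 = (h + 2)*(h^3 - 6*h^2 + 5*h + 12) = (h - 4)*(h + 2)*(h^2 - 2*h - 3) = (h - 4)*(h + 1)*(h + 2)*(h - 3)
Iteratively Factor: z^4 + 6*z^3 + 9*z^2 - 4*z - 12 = (z + 2)*(z^3 + 4*z^2 + z - 6) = (z - 1)*(z + 2)*(z^2 + 5*z + 6) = (z - 1)*(z + 2)*(z + 3)*(z + 2)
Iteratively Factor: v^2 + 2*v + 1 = (v + 1)*(v + 1)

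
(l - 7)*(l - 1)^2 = l^3 - 9*l^2 + 15*l - 7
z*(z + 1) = z^2 + z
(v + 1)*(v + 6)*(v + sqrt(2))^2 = v^4 + 2*sqrt(2)*v^3 + 7*v^3 + 8*v^2 + 14*sqrt(2)*v^2 + 14*v + 12*sqrt(2)*v + 12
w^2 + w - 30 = (w - 5)*(w + 6)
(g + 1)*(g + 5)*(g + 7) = g^3 + 13*g^2 + 47*g + 35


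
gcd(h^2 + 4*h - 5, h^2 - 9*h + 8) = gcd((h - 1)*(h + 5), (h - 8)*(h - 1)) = h - 1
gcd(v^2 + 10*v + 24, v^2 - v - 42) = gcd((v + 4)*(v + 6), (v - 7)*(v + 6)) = v + 6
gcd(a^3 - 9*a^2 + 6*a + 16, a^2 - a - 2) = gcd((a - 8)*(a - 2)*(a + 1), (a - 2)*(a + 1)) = a^2 - a - 2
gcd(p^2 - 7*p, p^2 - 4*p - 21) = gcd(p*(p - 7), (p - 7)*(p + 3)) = p - 7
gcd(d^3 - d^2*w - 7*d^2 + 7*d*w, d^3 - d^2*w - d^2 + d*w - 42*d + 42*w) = -d^2 + d*w + 7*d - 7*w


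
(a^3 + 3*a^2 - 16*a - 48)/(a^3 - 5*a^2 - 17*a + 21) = (a^2 - 16)/(a^2 - 8*a + 7)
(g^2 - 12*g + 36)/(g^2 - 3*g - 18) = (g - 6)/(g + 3)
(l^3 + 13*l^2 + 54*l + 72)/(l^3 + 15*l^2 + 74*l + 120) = (l + 3)/(l + 5)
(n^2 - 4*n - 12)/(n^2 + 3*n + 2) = (n - 6)/(n + 1)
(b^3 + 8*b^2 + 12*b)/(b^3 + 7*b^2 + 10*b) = (b + 6)/(b + 5)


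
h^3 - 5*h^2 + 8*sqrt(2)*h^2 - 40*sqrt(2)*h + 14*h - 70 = (h - 5)*(h + sqrt(2))*(h + 7*sqrt(2))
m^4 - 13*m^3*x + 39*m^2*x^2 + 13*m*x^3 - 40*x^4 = (m - 8*x)*(m - 5*x)*(m - x)*(m + x)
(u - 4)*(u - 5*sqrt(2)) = u^2 - 5*sqrt(2)*u - 4*u + 20*sqrt(2)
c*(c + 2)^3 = c^4 + 6*c^3 + 12*c^2 + 8*c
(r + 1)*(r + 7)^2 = r^3 + 15*r^2 + 63*r + 49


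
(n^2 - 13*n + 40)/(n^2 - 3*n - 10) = (n - 8)/(n + 2)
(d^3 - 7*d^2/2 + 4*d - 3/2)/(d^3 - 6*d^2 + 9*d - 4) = (d - 3/2)/(d - 4)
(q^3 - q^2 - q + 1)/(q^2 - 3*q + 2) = (q^2 - 1)/(q - 2)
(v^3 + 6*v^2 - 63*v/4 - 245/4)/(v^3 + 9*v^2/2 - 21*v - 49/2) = (v + 5/2)/(v + 1)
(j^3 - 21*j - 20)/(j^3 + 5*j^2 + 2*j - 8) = (j^2 - 4*j - 5)/(j^2 + j - 2)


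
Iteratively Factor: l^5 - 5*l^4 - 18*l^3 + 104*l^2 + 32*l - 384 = (l - 3)*(l^4 - 2*l^3 - 24*l^2 + 32*l + 128) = (l - 3)*(l + 4)*(l^3 - 6*l^2 + 32) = (l - 4)*(l - 3)*(l + 4)*(l^2 - 2*l - 8) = (l - 4)^2*(l - 3)*(l + 4)*(l + 2)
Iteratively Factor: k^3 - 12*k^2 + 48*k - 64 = (k - 4)*(k^2 - 8*k + 16) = (k - 4)^2*(k - 4)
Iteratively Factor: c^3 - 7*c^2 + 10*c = (c - 2)*(c^2 - 5*c) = c*(c - 2)*(c - 5)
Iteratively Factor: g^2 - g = (g - 1)*(g)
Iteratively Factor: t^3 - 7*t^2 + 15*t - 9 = (t - 3)*(t^2 - 4*t + 3) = (t - 3)*(t - 1)*(t - 3)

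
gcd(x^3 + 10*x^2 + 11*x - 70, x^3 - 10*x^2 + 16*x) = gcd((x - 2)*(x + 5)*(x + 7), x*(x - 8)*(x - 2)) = x - 2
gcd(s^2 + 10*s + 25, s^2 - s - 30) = s + 5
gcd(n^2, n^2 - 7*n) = n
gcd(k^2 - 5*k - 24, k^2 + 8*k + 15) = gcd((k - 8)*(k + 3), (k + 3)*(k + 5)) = k + 3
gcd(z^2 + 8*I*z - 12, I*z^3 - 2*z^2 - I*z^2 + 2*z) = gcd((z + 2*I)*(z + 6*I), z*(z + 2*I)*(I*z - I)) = z + 2*I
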